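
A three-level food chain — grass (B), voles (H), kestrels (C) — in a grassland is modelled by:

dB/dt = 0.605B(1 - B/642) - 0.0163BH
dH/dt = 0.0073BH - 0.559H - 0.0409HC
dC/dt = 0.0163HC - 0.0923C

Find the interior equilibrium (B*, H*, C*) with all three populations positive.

From dC/dt = 0: 0.0163H* = 0.0923, so H* = 5.66.
From dB/dt = 0: 0.605(1 - B*/642) = 0.0163·5.66, giving B* = 642·(1 - 0.153) = 544.
From dH/dt = 0: 0.0073·544 - 0.559 = 0.0409C*, so C* = 3.41/0.0409 = 83.4.

B* ≈ 544, H* ≈ 5.66, C* ≈ 83.4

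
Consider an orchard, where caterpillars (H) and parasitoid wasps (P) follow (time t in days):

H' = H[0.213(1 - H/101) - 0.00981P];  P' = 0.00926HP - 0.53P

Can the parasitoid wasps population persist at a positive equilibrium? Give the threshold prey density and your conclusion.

Threshold H = 57.2; K > 57.2, so yes, the predator persists.

The predator equation gives dP/dt > 0 only when H > 0.53/0.00926 = 57.2.
Without the predator, H → K = 101. Since 101 > 57.2, the predator can invade and persist.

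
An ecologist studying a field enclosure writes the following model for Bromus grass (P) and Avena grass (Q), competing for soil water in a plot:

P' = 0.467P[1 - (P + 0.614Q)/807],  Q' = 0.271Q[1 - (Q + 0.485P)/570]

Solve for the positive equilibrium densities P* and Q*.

Setting both brackets to zero gives the nullclines P + 0.614Q = 807 and 0.485P + Q = 570.
Substituting Q = 570 - 0.485P into the first: P(1 - 0.614·0.485) = 807 - 0.614·570.
So P* = 457/0.702 = 651, and then Q* = 570 - 0.485·651 = 254.

P* ≈ 651, Q* ≈ 254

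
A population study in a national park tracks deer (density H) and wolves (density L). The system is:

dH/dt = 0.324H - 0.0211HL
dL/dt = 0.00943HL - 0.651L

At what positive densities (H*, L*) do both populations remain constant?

Set dL/dt = 0 with L > 0: 0.00943H - 0.651 = 0, so H* = 0.651/0.00943 = 69.
Set dH/dt = 0 with H > 0: 0.324 - 0.0211L = 0, so L* = 0.324/0.0211 = 15.4.

H* ≈ 69, L* ≈ 15.4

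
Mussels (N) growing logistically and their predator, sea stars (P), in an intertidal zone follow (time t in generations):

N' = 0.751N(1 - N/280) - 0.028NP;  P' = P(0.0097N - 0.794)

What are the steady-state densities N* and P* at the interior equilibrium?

From dP/dt = 0 with P > 0: 0.0097N* = 0.794, so N* = 81.9.
Substitute into dN/dt = 0: 0.751(1 - 81.9/280) = 0.028P*.
The bracket is 0.708, giving P* = 0.531/0.028 = 19.

N* ≈ 81.9, P* ≈ 19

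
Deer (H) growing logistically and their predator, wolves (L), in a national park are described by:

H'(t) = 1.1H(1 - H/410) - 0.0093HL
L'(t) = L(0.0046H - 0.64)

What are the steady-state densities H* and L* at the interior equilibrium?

H* ≈ 139, L* ≈ 78.1

From dL/dt = 0 with L > 0: 0.0046H* = 0.64, so H* = 139.
Substitute into dH/dt = 0: 1.1(1 - 139/410) = 0.0093L*.
The bracket is 0.661, giving L* = 0.727/0.0093 = 78.1.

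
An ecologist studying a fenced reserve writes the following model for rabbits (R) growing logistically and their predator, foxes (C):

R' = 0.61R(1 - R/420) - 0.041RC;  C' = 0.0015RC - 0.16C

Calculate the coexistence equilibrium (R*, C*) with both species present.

R* ≈ 107, C* ≈ 11.1

From dC/dt = 0 with C > 0: 0.0015R* = 0.16, so R* = 107.
Substitute into dR/dt = 0: 0.61(1 - 107/420) = 0.041C*.
The bracket is 0.746, giving C* = 0.455/0.041 = 11.1.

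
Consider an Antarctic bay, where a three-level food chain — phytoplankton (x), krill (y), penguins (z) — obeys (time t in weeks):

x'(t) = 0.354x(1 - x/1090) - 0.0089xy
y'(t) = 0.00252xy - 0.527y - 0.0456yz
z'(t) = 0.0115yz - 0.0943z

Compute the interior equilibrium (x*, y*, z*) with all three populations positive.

From dz/dt = 0: 0.0115y* = 0.0943, so y* = 8.2.
From dx/dt = 0: 0.354(1 - x*/1090) = 0.0089·8.2, giving x* = 1090·(1 - 0.206) = 865.
From dy/dt = 0: 0.00252·865 - 0.527 = 0.0456z*, so z* = 1.65/0.0456 = 36.3.

x* ≈ 865, y* ≈ 8.2, z* ≈ 36.3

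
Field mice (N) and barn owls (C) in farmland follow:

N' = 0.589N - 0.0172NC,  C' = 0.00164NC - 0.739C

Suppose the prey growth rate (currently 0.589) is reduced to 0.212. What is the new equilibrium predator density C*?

C* ≈ 12.3

At the interior fixed point, setting dN/dt = 0 with N > 0 fixes C* = (prey growth rate)/(NC coefficient) — independent of the other coefficients.
With the change, C* = 0.212/0.0172 = 12.3; it falls from 34.2.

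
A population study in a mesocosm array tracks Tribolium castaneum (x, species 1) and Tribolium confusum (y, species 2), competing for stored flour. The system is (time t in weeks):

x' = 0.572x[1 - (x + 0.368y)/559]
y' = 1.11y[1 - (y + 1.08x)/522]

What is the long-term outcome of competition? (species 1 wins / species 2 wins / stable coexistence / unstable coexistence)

Compare the nullcline intercepts: K1/α12 = 559/0.368 = 1520 > K2 = 522; K2/α21 = 522/1.08 = 483 < K1 = 559.
Since the inequalities point opposite ways, species 1 can invade but species 2 cannot.

species 1 excludes species 2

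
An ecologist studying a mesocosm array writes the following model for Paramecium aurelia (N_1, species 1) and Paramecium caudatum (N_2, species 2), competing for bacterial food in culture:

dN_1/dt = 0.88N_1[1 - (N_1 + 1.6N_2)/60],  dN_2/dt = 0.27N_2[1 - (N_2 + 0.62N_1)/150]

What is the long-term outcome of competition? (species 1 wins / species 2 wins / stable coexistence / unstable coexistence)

species 2 excludes species 1

Compare the nullcline intercepts: K1/α12 = 60/1.6 = 37.5 < K2 = 150; K2/α21 = 150/0.62 = 242 > K1 = 60.
Since the inequalities point opposite ways, species 2 can invade but species 1 cannot.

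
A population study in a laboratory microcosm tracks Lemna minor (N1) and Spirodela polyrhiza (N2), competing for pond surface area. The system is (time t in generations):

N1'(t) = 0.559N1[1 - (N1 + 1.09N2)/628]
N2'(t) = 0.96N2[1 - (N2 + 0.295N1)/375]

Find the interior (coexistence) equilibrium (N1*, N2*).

Setting both brackets to zero gives the nullclines N1 + 1.09N2 = 628 and 0.295N1 + N2 = 375.
Substituting N2 = 375 - 0.295N1 into the first: N1(1 - 1.09·0.295) = 628 - 1.09·375.
So N1* = 219/0.678 = 323, and then N2* = 375 - 0.295·323 = 280.

N1* ≈ 323, N2* ≈ 280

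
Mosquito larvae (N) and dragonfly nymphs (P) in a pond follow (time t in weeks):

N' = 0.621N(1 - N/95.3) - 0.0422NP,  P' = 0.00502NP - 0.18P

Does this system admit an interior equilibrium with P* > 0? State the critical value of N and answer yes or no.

Threshold N = 35.9; K > 35.9, so yes, the predator persists.

The predator equation gives dP/dt > 0 only when N > 0.18/0.00502 = 35.9.
Without the predator, N → K = 95.3. Since 95.3 > 35.9, the predator can invade and persist.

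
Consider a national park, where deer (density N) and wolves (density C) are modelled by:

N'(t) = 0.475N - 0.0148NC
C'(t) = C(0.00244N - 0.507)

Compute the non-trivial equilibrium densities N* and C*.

Set dC/dt = 0 with C > 0: 0.00244N - 0.507 = 0, so N* = 0.507/0.00244 = 208.
Set dN/dt = 0 with N > 0: 0.475 - 0.0148C = 0, so C* = 0.475/0.0148 = 32.1.

N* ≈ 208, C* ≈ 32.1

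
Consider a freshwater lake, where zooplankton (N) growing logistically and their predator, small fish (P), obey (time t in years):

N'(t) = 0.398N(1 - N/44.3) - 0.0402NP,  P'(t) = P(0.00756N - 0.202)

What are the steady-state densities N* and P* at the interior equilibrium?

From dP/dt = 0 with P > 0: 0.00756N* = 0.202, so N* = 26.7.
Substitute into dN/dt = 0: 0.398(1 - 26.7/44.3) = 0.0402P*.
The bracket is 0.397, giving P* = 0.158/0.0402 = 3.93.

N* ≈ 26.7, P* ≈ 3.93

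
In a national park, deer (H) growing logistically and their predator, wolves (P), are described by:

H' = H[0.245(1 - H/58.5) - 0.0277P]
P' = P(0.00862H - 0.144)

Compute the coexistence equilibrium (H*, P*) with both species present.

From dP/dt = 0 with P > 0: 0.00862H* = 0.144, so H* = 16.7.
Substitute into dH/dt = 0: 0.245(1 - 16.7/58.5) = 0.0277P*.
The bracket is 0.714, giving P* = 0.175/0.0277 = 6.32.

H* ≈ 16.7, P* ≈ 6.32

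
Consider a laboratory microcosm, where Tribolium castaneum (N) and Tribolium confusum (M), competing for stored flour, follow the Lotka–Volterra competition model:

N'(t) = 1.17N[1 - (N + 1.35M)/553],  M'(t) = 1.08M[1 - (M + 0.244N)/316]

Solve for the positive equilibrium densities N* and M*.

Setting both brackets to zero gives the nullclines N + 1.35M = 553 and 0.244N + M = 316.
Substituting M = 316 - 0.244N into the first: N(1 - 1.35·0.244) = 553 - 1.35·316.
So N* = 126/0.671 = 188, and then M* = 316 - 0.244·188 = 270.

N* ≈ 188, M* ≈ 270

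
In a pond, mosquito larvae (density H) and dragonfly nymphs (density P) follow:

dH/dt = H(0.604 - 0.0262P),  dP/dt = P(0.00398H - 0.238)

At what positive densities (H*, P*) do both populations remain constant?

Set dP/dt = 0 with P > 0: 0.00398H - 0.238 = 0, so H* = 0.238/0.00398 = 59.8.
Set dH/dt = 0 with H > 0: 0.604 - 0.0262P = 0, so P* = 0.604/0.0262 = 23.1.

H* ≈ 59.8, P* ≈ 23.1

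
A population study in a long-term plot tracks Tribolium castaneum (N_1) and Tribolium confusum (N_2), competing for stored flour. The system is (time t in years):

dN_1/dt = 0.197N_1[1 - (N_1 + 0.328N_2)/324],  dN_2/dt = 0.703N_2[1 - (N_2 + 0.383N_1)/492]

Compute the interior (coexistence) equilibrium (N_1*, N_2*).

Setting both brackets to zero gives the nullclines N_1 + 0.328N_2 = 324 and 0.383N_1 + N_2 = 492.
Substituting N_2 = 492 - 0.383N_1 into the first: N_1(1 - 0.328·0.383) = 324 - 0.328·492.
So N_1* = 163/0.874 = 186, and then N_2* = 492 - 0.383·186 = 421.

N_1* ≈ 186, N_2* ≈ 421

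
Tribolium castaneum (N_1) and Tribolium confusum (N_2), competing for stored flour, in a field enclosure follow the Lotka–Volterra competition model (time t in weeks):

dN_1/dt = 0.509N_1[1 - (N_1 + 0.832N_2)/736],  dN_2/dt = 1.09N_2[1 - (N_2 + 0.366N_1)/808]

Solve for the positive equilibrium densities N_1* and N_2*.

Setting both brackets to zero gives the nullclines N_1 + 0.832N_2 = 736 and 0.366N_1 + N_2 = 808.
Substituting N_2 = 808 - 0.366N_1 into the first: N_1(1 - 0.832·0.366) = 736 - 0.832·808.
So N_1* = 63.7/0.695 = 91.7, and then N_2* = 808 - 0.366·91.7 = 774.

N_1* ≈ 91.7, N_2* ≈ 774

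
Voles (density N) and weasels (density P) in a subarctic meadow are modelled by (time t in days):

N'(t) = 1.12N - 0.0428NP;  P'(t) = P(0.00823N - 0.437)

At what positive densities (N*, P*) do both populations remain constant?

N* ≈ 53.1, P* ≈ 26.2

Set dP/dt = 0 with P > 0: 0.00823N - 0.437 = 0, so N* = 0.437/0.00823 = 53.1.
Set dN/dt = 0 with N > 0: 1.12 - 0.0428P = 0, so P* = 1.12/0.0428 = 26.2.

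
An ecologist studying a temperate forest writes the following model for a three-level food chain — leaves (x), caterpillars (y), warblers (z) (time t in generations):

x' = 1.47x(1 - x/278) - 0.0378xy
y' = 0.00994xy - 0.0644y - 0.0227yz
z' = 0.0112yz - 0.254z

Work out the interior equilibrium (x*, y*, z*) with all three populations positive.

From dz/dt = 0: 0.0112y* = 0.254, so y* = 22.7.
From dx/dt = 0: 1.47(1 - x*/278) = 0.0378·22.7, giving x* = 278·(1 - 0.583) = 116.
From dy/dt = 0: 0.00994·116 - 0.0644 = 0.0227z*, so z* = 1.09/0.0227 = 47.9.

x* ≈ 116, y* ≈ 22.7, z* ≈ 47.9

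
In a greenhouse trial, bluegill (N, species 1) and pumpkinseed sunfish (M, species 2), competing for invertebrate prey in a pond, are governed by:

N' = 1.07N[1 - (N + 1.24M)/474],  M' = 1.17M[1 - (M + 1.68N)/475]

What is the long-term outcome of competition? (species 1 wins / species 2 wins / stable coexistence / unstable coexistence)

Compare the nullcline intercepts: K1/α12 = 474/1.24 = 382 < K2 = 475; K2/α21 = 475/1.68 = 283 < K1 = 474.
Since both are reversed, neither can invade when rare; the interior point is a saddle.

unstable coexistence (outcome depends on initial conditions)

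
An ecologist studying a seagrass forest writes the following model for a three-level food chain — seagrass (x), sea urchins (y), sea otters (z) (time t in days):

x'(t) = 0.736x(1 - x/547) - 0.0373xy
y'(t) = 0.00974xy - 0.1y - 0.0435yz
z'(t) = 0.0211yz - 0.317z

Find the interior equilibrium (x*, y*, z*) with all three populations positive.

x* ≈ 131, y* ≈ 15, z* ≈ 26.9

From dz/dt = 0: 0.0211y* = 0.317, so y* = 15.
From dx/dt = 0: 0.736(1 - x*/547) = 0.0373·15, giving x* = 547·(1 - 0.761) = 131.
From dy/dt = 0: 0.00974·131 - 0.1 = 0.0435z*, so z* = 1.17/0.0435 = 26.9.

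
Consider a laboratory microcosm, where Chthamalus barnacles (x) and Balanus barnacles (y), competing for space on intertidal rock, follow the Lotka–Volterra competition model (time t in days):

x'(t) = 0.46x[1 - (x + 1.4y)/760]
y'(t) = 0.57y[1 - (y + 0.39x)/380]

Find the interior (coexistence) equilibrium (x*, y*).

Setting both brackets to zero gives the nullclines x + 1.4y = 760 and 0.39x + y = 380.
Substituting y = 380 - 0.39x into the first: x(1 - 1.4·0.39) = 760 - 1.4·380.
So x* = 228/0.454 = 502, and then y* = 380 - 0.39·502 = 184.

x* ≈ 502, y* ≈ 184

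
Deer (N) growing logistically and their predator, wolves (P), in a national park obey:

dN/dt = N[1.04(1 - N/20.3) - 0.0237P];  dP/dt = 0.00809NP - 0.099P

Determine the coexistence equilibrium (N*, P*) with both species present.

N* ≈ 12.2, P* ≈ 17.4

From dP/dt = 0 with P > 0: 0.00809N* = 0.099, so N* = 12.2.
Substitute into dN/dt = 0: 1.04(1 - 12.2/20.3) = 0.0237P*.
The bracket is 0.397, giving P* = 0.413/0.0237 = 17.4.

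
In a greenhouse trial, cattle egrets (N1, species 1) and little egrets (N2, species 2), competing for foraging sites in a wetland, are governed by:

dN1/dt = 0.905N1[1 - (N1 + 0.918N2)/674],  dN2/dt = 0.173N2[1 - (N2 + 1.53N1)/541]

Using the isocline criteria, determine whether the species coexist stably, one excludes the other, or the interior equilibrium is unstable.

Compare the nullcline intercepts: K1/α12 = 674/0.918 = 734 > K2 = 541; K2/α21 = 541/1.53 = 354 < K1 = 674.
Since the inequalities point opposite ways, species 1 can invade but species 2 cannot.

species 1 excludes species 2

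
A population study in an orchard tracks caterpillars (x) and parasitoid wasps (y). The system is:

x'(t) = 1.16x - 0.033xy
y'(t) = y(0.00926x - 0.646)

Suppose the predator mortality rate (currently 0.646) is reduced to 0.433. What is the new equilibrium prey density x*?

At the interior fixed point, setting dy/dt = 0 with y > 0 fixes x* = (predator death rate)/(xy coefficient) — independent of the other coefficients.
With the change, x* = 0.433/0.00926 = 46.8; it falls from 69.8.

x* ≈ 46.8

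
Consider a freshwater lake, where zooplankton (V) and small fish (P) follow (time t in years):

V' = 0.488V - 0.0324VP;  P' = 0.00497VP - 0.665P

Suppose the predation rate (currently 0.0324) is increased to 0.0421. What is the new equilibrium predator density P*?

At the interior fixed point, setting dV/dt = 0 with V > 0 fixes P* = (prey growth rate)/(VP coefficient) — independent of the other coefficients.
With the change, P* = 0.488/0.0421 = 11.6; it falls from 15.1.

P* ≈ 11.6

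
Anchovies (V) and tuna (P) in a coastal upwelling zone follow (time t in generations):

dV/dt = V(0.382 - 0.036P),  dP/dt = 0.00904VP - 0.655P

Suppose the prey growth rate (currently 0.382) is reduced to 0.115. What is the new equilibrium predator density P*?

P* ≈ 3.19

At the interior fixed point, setting dV/dt = 0 with V > 0 fixes P* = (prey growth rate)/(VP coefficient) — independent of the other coefficients.
With the change, P* = 0.115/0.036 = 3.19; it falls from 10.6.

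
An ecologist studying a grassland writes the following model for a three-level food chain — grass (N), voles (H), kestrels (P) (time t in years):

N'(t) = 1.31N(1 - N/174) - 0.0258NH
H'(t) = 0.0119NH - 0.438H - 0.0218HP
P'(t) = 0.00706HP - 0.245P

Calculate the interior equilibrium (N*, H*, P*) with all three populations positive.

From dP/dt = 0: 0.00706H* = 0.245, so H* = 34.7.
From dN/dt = 0: 1.31(1 - N*/174) = 0.0258·34.7, giving N* = 174·(1 - 0.683) = 55.1.
From dH/dt = 0: 0.0119·55.1 - 0.438 = 0.0218P*, so P* = 0.217/0.0218 = 9.97.

N* ≈ 55.1, H* ≈ 34.7, P* ≈ 9.97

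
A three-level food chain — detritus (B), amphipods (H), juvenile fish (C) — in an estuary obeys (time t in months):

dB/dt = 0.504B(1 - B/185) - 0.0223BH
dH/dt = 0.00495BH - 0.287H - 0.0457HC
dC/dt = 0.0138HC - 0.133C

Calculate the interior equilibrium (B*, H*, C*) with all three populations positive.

From dC/dt = 0: 0.0138H* = 0.133, so H* = 9.64.
From dB/dt = 0: 0.504(1 - B*/185) = 0.0223·9.64, giving B* = 185·(1 - 0.426) = 106.
From dH/dt = 0: 0.00495·106 - 0.287 = 0.0457C*, so C* = 0.238/0.0457 = 5.21.

B* ≈ 106, H* ≈ 9.64, C* ≈ 5.21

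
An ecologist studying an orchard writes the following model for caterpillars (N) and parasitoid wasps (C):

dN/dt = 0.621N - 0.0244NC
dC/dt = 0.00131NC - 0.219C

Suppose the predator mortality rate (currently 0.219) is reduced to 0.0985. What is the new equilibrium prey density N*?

At the interior fixed point, setting dC/dt = 0 with C > 0 fixes N* = (predator death rate)/(NC coefficient) — independent of the other coefficients.
With the change, N* = 0.0985/0.00131 = 75.2; it falls from 167.

N* ≈ 75.2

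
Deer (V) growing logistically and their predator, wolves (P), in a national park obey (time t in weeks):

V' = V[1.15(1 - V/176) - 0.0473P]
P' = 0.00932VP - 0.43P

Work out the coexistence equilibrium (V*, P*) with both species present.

From dP/dt = 0 with P > 0: 0.00932V* = 0.43, so V* = 46.1.
Substitute into dV/dt = 0: 1.15(1 - 46.1/176) = 0.0473P*.
The bracket is 0.738, giving P* = 0.849/0.0473 = 17.9.

V* ≈ 46.1, P* ≈ 17.9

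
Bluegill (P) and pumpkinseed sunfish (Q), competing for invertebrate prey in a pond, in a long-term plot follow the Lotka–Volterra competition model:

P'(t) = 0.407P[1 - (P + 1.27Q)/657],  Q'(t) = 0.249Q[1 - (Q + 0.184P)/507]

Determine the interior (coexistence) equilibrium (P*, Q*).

Setting both brackets to zero gives the nullclines P + 1.27Q = 657 and 0.184P + Q = 507.
Substituting Q = 507 - 0.184P into the first: P(1 - 1.27·0.184) = 657 - 1.27·507.
So P* = 13.1/0.766 = 17.1, and then Q* = 507 - 0.184·17.1 = 504.

P* ≈ 17.1, Q* ≈ 504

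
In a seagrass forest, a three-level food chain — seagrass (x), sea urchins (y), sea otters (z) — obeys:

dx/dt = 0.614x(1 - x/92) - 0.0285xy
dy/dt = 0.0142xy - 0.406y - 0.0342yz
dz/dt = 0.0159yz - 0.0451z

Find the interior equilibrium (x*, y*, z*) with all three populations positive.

From dz/dt = 0: 0.0159y* = 0.0451, so y* = 2.84.
From dx/dt = 0: 0.614(1 - x*/92) = 0.0285·2.84, giving x* = 92·(1 - 0.132) = 79.9.
From dy/dt = 0: 0.0142·79.9 - 0.406 = 0.0342z*, so z* = 0.728/0.0342 = 21.3.

x* ≈ 79.9, y* ≈ 2.84, z* ≈ 21.3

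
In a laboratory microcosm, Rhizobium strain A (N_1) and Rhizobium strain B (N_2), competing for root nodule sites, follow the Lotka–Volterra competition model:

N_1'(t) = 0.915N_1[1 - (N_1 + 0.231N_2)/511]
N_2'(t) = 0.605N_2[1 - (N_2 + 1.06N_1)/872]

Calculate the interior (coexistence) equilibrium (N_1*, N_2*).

N_1* ≈ 410, N_2* ≈ 437

Setting both brackets to zero gives the nullclines N_1 + 0.231N_2 = 511 and 1.06N_1 + N_2 = 872.
Substituting N_2 = 872 - 1.06N_1 into the first: N_1(1 - 0.231·1.06) = 511 - 0.231·872.
So N_1* = 310/0.755 = 410, and then N_2* = 872 - 1.06·410 = 437.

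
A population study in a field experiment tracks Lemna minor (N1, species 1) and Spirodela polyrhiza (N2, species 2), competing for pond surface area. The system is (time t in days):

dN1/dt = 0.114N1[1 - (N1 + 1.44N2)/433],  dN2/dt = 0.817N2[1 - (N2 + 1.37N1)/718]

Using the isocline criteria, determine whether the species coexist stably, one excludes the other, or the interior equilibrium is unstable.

species 2 excludes species 1

Compare the nullcline intercepts: K1/α12 = 433/1.44 = 301 < K2 = 718; K2/α21 = 718/1.37 = 524 > K1 = 433.
Since the inequalities point opposite ways, species 2 can invade but species 1 cannot.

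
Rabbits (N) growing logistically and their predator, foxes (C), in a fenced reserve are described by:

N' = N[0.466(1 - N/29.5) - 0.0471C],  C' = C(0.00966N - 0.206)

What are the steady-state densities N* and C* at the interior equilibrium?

From dC/dt = 0 with C > 0: 0.00966N* = 0.206, so N* = 21.3.
Substitute into dN/dt = 0: 0.466(1 - 21.3/29.5) = 0.0471C*.
The bracket is 0.277, giving C* = 0.129/0.0471 = 2.74.

N* ≈ 21.3, C* ≈ 2.74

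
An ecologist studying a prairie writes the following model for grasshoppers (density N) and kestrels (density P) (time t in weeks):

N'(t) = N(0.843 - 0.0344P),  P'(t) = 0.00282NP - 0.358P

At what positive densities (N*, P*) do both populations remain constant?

Set dP/dt = 0 with P > 0: 0.00282N - 0.358 = 0, so N* = 0.358/0.00282 = 127.
Set dN/dt = 0 with N > 0: 0.843 - 0.0344P = 0, so P* = 0.843/0.0344 = 24.5.

N* ≈ 127, P* ≈ 24.5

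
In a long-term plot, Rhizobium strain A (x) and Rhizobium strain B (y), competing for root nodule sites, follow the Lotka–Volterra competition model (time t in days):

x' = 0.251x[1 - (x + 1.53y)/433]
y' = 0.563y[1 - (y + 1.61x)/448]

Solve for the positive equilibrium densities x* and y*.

x* ≈ 173, y* ≈ 170

Setting both brackets to zero gives the nullclines x + 1.53y = 433 and 1.61x + y = 448.
Substituting y = 448 - 1.61x into the first: x(1 - 1.53·1.61) = 433 - 1.53·448.
So x* = -252/-1.46 = 173, and then y* = 448 - 1.61·173 = 170.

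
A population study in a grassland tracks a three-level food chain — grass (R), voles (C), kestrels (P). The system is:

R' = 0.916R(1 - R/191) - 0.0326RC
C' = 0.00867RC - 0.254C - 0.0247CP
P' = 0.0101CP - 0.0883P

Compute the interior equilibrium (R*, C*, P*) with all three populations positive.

From dP/dt = 0: 0.0101C* = 0.0883, so C* = 8.74.
From dR/dt = 0: 0.916(1 - R*/191) = 0.0326·8.74, giving R* = 191·(1 - 0.311) = 132.
From dC/dt = 0: 0.00867·132 - 0.254 = 0.0247P*, so P* = 0.887/0.0247 = 35.9.

R* ≈ 132, C* ≈ 8.74, P* ≈ 35.9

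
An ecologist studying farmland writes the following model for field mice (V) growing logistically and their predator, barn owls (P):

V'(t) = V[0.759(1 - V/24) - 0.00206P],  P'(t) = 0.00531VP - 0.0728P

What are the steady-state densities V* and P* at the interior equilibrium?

From dP/dt = 0 with P > 0: 0.00531V* = 0.0728, so V* = 13.7.
Substitute into dV/dt = 0: 0.759(1 - 13.7/24) = 0.00206P*.
The bracket is 0.429, giving P* = 0.325/0.00206 = 158.

V* ≈ 13.7, P* ≈ 158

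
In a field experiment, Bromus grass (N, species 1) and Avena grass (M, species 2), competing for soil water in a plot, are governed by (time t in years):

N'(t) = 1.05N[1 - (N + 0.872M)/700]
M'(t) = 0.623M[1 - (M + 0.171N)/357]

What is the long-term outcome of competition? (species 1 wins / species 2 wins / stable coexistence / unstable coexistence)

stable coexistence

Compare the nullcline intercepts: K1/α12 = 700/0.872 = 803 > K2 = 357; K2/α21 = 357/0.171 = 2090 > K1 = 700.
Since both inequalities hold, each species can invade when rare, so the interior equilibrium is stable.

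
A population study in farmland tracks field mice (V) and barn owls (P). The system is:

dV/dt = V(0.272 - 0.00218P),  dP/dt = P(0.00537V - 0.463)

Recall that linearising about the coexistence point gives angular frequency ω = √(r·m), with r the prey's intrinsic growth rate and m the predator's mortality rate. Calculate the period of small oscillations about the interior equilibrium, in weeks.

T ≈ 17.7 weeks

Here r = 0.272 and m = 0.463, so r·m = 0.126.
ω = √0.126 = 0.355 per week, hence T = 2π/ω ≈ 17.7 weeks.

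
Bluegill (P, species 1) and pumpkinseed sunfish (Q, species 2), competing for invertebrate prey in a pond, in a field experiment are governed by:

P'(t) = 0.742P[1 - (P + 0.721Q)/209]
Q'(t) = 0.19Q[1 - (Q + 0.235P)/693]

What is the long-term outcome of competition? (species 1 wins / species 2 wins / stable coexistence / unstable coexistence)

species 2 excludes species 1

Compare the nullcline intercepts: K1/α12 = 209/0.721 = 290 < K2 = 693; K2/α21 = 693/0.235 = 2950 > K1 = 209.
Since the inequalities point opposite ways, species 2 can invade but species 1 cannot.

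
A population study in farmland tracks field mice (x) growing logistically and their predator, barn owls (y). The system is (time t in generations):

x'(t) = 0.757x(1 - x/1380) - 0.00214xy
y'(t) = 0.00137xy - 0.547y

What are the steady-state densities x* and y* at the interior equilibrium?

x* ≈ 399, y* ≈ 251

From dy/dt = 0 with y > 0: 0.00137x* = 0.547, so x* = 399.
Substitute into dx/dt = 0: 0.757(1 - 399/1380) = 0.00214y*.
The bracket is 0.711, giving y* = 0.538/0.00214 = 251.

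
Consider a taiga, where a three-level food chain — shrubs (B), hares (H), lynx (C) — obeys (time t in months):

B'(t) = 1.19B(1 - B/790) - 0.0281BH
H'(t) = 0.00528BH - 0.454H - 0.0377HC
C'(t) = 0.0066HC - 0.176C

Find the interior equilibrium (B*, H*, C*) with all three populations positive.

From dC/dt = 0: 0.0066H* = 0.176, so H* = 26.7.
From dB/dt = 0: 1.19(1 - B*/790) = 0.0281·26.7, giving B* = 790·(1 - 0.63) = 293.
From dH/dt = 0: 0.00528·293 - 0.454 = 0.0377C*, so C* = 1.09/0.0377 = 28.9.

B* ≈ 293, H* ≈ 26.7, C* ≈ 28.9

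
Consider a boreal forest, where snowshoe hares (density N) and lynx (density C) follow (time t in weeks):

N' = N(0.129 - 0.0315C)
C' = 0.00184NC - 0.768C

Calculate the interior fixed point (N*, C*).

Set dC/dt = 0 with C > 0: 0.00184N - 0.768 = 0, so N* = 0.768/0.00184 = 417.
Set dN/dt = 0 with N > 0: 0.129 - 0.0315C = 0, so C* = 0.129/0.0315 = 4.1.

N* ≈ 417, C* ≈ 4.1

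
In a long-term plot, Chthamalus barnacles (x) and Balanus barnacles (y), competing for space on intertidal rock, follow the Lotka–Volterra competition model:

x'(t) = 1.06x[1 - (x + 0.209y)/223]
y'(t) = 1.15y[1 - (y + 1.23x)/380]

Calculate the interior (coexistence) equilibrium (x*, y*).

x* ≈ 193, y* ≈ 142

Setting both brackets to zero gives the nullclines x + 0.209y = 223 and 1.23x + y = 380.
Substituting y = 380 - 1.23x into the first: x(1 - 0.209·1.23) = 223 - 0.209·380.
So x* = 144/0.743 = 193, and then y* = 380 - 1.23·193 = 142.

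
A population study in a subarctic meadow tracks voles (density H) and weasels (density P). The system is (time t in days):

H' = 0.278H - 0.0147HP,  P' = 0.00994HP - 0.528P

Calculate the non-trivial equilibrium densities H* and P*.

H* ≈ 53.1, P* ≈ 18.9

Set dP/dt = 0 with P > 0: 0.00994H - 0.528 = 0, so H* = 0.528/0.00994 = 53.1.
Set dH/dt = 0 with H > 0: 0.278 - 0.0147P = 0, so P* = 0.278/0.0147 = 18.9.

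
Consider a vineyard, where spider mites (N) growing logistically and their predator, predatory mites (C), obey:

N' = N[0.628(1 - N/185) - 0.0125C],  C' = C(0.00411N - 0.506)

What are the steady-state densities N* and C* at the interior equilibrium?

N* ≈ 123, C* ≈ 16.8

From dC/dt = 0 with C > 0: 0.00411N* = 0.506, so N* = 123.
Substitute into dN/dt = 0: 0.628(1 - 123/185) = 0.0125C*.
The bracket is 0.335, giving C* = 0.21/0.0125 = 16.8.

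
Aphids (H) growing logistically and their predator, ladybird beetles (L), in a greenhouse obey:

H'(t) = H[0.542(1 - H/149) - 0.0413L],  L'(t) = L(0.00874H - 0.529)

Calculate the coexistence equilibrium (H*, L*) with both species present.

H* ≈ 60.5, L* ≈ 7.79

From dL/dt = 0 with L > 0: 0.00874H* = 0.529, so H* = 60.5.
Substitute into dH/dt = 0: 0.542(1 - 60.5/149) = 0.0413L*.
The bracket is 0.594, giving L* = 0.322/0.0413 = 7.79.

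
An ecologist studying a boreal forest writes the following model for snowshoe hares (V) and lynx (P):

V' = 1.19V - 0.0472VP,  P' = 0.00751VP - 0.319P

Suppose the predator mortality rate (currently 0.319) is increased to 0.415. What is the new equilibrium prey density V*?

V* ≈ 55.3

At the interior fixed point, setting dP/dt = 0 with P > 0 fixes V* = (predator death rate)/(VP coefficient) — independent of the other coefficients.
With the change, V* = 0.415/0.00751 = 55.3; it rises from 42.5.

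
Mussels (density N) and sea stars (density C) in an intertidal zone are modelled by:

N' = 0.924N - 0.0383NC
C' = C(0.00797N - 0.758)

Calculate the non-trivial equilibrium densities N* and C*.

Set dC/dt = 0 with C > 0: 0.00797N - 0.758 = 0, so N* = 0.758/0.00797 = 95.1.
Set dN/dt = 0 with N > 0: 0.924 - 0.0383C = 0, so C* = 0.924/0.0383 = 24.1.

N* ≈ 95.1, C* ≈ 24.1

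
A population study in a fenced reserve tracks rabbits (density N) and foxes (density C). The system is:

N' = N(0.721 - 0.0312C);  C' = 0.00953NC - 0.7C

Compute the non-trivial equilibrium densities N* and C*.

Set dC/dt = 0 with C > 0: 0.00953N - 0.7 = 0, so N* = 0.7/0.00953 = 73.5.
Set dN/dt = 0 with N > 0: 0.721 - 0.0312C = 0, so C* = 0.721/0.0312 = 23.1.

N* ≈ 73.5, C* ≈ 23.1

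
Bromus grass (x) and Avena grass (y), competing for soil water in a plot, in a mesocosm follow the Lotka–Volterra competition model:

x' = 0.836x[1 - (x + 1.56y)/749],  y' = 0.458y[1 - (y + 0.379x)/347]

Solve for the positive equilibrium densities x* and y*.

Setting both brackets to zero gives the nullclines x + 1.56y = 749 and 0.379x + y = 347.
Substituting y = 347 - 0.379x into the first: x(1 - 1.56·0.379) = 749 - 1.56·347.
So x* = 208/0.409 = 508, and then y* = 347 - 0.379·508 = 154.

x* ≈ 508, y* ≈ 154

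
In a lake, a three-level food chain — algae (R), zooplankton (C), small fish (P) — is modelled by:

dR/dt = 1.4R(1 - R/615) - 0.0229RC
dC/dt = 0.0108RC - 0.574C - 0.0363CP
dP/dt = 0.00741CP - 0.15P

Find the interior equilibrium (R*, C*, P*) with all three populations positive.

From dP/dt = 0: 0.00741C* = 0.15, so C* = 20.2.
From dR/dt = 0: 1.4(1 - R*/615) = 0.0229·20.2, giving R* = 615·(1 - 0.331) = 411.
From dC/dt = 0: 0.0108·411 - 0.574 = 0.0363P*, so P* = 3.87/0.0363 = 107.

R* ≈ 411, C* ≈ 20.2, P* ≈ 107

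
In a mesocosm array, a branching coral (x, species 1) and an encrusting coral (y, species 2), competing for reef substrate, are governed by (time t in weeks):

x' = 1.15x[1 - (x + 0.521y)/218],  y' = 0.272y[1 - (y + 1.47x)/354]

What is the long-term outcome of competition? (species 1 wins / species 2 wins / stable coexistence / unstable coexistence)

stable coexistence

Compare the nullcline intercepts: K1/α12 = 218/0.521 = 418 > K2 = 354; K2/α21 = 354/1.47 = 241 > K1 = 218.
Since both inequalities hold, each species can invade when rare, so the interior equilibrium is stable.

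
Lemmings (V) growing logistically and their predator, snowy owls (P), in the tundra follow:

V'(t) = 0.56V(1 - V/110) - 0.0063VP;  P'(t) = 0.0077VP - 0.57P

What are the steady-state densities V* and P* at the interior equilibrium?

From dP/dt = 0 with P > 0: 0.0077V* = 0.57, so V* = 74.
Substitute into dV/dt = 0: 0.56(1 - 74/110) = 0.0063P*.
The bracket is 0.327, giving P* = 0.183/0.0063 = 29.1.

V* ≈ 74, P* ≈ 29.1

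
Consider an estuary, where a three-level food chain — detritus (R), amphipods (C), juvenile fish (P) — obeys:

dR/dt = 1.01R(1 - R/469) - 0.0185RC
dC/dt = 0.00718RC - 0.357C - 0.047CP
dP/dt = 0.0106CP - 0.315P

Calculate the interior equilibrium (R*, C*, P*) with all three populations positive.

R* ≈ 214, C* ≈ 29.7, P* ≈ 25.1

From dP/dt = 0: 0.0106C* = 0.315, so C* = 29.7.
From dR/dt = 0: 1.01(1 - R*/469) = 0.0185·29.7, giving R* = 469·(1 - 0.544) = 214.
From dC/dt = 0: 0.00718·214 - 0.357 = 0.047P*, so P* = 1.18/0.047 = 25.1.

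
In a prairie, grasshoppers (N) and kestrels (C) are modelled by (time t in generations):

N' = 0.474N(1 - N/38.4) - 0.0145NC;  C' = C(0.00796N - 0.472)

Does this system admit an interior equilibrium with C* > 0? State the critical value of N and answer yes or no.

Threshold N = 59.3; K < 59.3, so no, the predator goes extinct.

The predator equation gives dC/dt > 0 only when N > 0.472/0.00796 = 59.3.
Without the predator, N → K = 38.4. Since 38.4 < 59.3, the predator cannot invade.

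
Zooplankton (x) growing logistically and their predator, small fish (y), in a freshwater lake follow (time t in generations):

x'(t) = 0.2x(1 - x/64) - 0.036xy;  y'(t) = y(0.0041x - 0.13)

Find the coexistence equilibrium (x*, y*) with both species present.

From dy/dt = 0 with y > 0: 0.0041x* = 0.13, so x* = 31.7.
Substitute into dx/dt = 0: 0.2(1 - 31.7/64) = 0.036y*.
The bracket is 0.505, giving y* = 0.101/0.036 = 2.8.

x* ≈ 31.7, y* ≈ 2.8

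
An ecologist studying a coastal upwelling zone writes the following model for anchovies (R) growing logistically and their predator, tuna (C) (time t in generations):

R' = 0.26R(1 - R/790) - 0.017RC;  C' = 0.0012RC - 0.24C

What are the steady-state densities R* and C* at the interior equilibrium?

R* ≈ 200, C* ≈ 11.4

From dC/dt = 0 with C > 0: 0.0012R* = 0.24, so R* = 200.
Substitute into dR/dt = 0: 0.26(1 - 200/790) = 0.017C*.
The bracket is 0.747, giving C* = 0.194/0.017 = 11.4.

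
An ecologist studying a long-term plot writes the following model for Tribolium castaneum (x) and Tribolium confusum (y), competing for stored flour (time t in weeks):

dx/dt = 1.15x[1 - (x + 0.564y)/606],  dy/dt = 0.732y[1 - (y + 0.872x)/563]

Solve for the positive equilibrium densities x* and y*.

x* ≈ 568, y* ≈ 68

Setting both brackets to zero gives the nullclines x + 0.564y = 606 and 0.872x + y = 563.
Substituting y = 563 - 0.872x into the first: x(1 - 0.564·0.872) = 606 - 0.564·563.
So x* = 288/0.508 = 568, and then y* = 563 - 0.872·568 = 68.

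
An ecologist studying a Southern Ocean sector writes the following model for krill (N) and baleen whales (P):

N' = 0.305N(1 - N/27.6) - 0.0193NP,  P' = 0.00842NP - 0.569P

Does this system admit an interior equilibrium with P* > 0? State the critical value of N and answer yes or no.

Threshold N = 67.6; K < 67.6, so no, the predator goes extinct.

The predator equation gives dP/dt > 0 only when N > 0.569/0.00842 = 67.6.
Without the predator, N → K = 27.6. Since 27.6 < 67.6, the predator cannot invade.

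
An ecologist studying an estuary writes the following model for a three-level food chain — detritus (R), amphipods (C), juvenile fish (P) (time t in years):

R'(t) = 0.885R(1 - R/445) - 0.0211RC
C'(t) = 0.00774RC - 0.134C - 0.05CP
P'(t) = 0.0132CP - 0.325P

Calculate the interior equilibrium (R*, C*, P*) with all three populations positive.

From dP/dt = 0: 0.0132C* = 0.325, so C* = 24.6.
From dR/dt = 0: 0.885(1 - R*/445) = 0.0211·24.6, giving R* = 445·(1 - 0.587) = 184.
From dC/dt = 0: 0.00774·184 - 0.134 = 0.05P*, so P* = 1.29/0.05 = 25.8.

R* ≈ 184, C* ≈ 24.6, P* ≈ 25.8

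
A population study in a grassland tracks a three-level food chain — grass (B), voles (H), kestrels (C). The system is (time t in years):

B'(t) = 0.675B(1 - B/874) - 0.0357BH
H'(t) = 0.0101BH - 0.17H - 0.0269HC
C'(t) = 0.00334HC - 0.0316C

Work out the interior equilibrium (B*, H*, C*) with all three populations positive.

B* ≈ 437, H* ≈ 9.46, C* ≈ 158

From dC/dt = 0: 0.00334H* = 0.0316, so H* = 9.46.
From dB/dt = 0: 0.675(1 - B*/874) = 0.0357·9.46, giving B* = 874·(1 - 0.5) = 437.
From dH/dt = 0: 0.0101·437 - 0.17 = 0.0269C*, so C* = 4.24/0.0269 = 158.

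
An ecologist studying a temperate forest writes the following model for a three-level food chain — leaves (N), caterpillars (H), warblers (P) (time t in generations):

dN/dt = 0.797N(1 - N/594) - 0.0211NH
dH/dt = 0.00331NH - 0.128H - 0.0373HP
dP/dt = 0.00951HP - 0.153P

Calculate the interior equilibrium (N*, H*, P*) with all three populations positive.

From dP/dt = 0: 0.00951H* = 0.153, so H* = 16.1.
From dN/dt = 0: 0.797(1 - N*/594) = 0.0211·16.1, giving N* = 594·(1 - 0.426) = 341.
From dH/dt = 0: 0.00331·341 - 0.128 = 0.0373P*, so P* = 1/0.0373 = 26.8.

N* ≈ 341, H* ≈ 16.1, P* ≈ 26.8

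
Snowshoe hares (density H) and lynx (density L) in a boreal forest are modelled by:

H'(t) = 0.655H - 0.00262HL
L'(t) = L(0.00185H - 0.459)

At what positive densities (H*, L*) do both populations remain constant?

Set dL/dt = 0 with L > 0: 0.00185H - 0.459 = 0, so H* = 0.459/0.00185 = 248.
Set dH/dt = 0 with H > 0: 0.655 - 0.00262L = 0, so L* = 0.655/0.00262 = 250.

H* ≈ 248, L* ≈ 250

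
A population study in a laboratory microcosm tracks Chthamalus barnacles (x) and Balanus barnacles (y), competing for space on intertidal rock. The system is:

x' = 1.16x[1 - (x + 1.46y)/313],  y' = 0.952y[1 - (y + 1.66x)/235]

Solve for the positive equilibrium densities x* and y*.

x* ≈ 21.1, y* ≈ 200

Setting both brackets to zero gives the nullclines x + 1.46y = 313 and 1.66x + y = 235.
Substituting y = 235 - 1.66x into the first: x(1 - 1.46·1.66) = 313 - 1.46·235.
So x* = -30.1/-1.42 = 21.1, and then y* = 235 - 1.66·21.1 = 200.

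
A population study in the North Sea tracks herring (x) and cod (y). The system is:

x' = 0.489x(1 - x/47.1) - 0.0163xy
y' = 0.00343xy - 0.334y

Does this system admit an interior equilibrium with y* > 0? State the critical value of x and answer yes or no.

Threshold x = 97.4; K < 97.4, so no, the predator goes extinct.

The predator equation gives dy/dt > 0 only when x > 0.334/0.00343 = 97.4.
Without the predator, x → K = 47.1. Since 47.1 < 97.4, the predator cannot invade.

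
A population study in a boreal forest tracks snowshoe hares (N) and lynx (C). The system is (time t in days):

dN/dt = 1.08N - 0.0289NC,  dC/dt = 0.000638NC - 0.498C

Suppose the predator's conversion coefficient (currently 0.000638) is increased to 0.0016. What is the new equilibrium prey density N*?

N* ≈ 311

At the interior fixed point, setting dC/dt = 0 with C > 0 fixes N* = (predator death rate)/(NC coefficient) — independent of the other coefficients.
With the change, N* = 0.498/0.0016 = 311; it falls from 781.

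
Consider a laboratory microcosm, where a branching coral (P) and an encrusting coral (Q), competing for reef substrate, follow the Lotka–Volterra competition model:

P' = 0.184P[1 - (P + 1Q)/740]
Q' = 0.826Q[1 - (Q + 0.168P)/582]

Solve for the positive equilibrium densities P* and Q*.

P* ≈ 190, Q* ≈ 550

Setting both brackets to zero gives the nullclines P + 1Q = 740 and 0.168P + Q = 582.
Substituting Q = 582 - 0.168P into the first: P(1 - 1·0.168) = 740 - 1·582.
So P* = 158/0.832 = 190, and then Q* = 582 - 0.168·190 = 550.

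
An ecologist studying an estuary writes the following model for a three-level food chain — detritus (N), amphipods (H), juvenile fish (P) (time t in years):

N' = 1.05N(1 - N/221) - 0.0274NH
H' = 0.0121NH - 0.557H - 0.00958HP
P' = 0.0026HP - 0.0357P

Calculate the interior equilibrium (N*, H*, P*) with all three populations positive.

From dP/dt = 0: 0.0026H* = 0.0357, so H* = 13.7.
From dN/dt = 0: 1.05(1 - N*/221) = 0.0274·13.7, giving N* = 221·(1 - 0.358) = 142.
From dH/dt = 0: 0.0121·142 - 0.557 = 0.00958P*, so P* = 1.16/0.00958 = 121.

N* ≈ 142, H* ≈ 13.7, P* ≈ 121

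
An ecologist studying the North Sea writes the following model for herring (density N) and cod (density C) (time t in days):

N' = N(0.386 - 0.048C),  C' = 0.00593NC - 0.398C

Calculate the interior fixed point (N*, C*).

Set dC/dt = 0 with C > 0: 0.00593N - 0.398 = 0, so N* = 0.398/0.00593 = 67.1.
Set dN/dt = 0 with N > 0: 0.386 - 0.048C = 0, so C* = 0.386/0.048 = 8.04.

N* ≈ 67.1, C* ≈ 8.04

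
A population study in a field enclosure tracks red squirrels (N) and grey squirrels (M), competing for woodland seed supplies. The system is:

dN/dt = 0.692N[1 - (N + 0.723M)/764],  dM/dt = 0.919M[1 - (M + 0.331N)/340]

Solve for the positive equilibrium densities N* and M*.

Setting both brackets to zero gives the nullclines N + 0.723M = 764 and 0.331N + M = 340.
Substituting M = 340 - 0.331N into the first: N(1 - 0.723·0.331) = 764 - 0.723·340.
So N* = 518/0.761 = 681, and then M* = 340 - 0.331·681 = 115.

N* ≈ 681, M* ≈ 115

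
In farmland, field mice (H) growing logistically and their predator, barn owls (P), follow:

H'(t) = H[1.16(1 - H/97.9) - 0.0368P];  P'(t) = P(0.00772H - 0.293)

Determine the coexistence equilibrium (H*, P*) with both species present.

From dP/dt = 0 with P > 0: 0.00772H* = 0.293, so H* = 38.
Substitute into dH/dt = 0: 1.16(1 - 38/97.9) = 0.0368P*.
The bracket is 0.612, giving P* = 0.71/0.0368 = 19.3.

H* ≈ 38, P* ≈ 19.3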